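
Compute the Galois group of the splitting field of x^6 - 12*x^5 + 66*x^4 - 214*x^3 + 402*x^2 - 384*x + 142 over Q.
6T9: S_3 x S_3

The polynomial f is an irreducible sextic over Q, so G = Gal(f/Q) is one of the 16 transitive subgroups 6T1, ..., 6T16 of S_6. The discriminant of f is 14154124032, which is not a perfect square, so G is not contained in A_6. The transitive groups of degree 6 not contained in A_6 are: C_6 (6T1, order 6), S_3 (6T2, order 6), D_6 (6T3, order 12), C_3 x S_3 (6T5, order 18), A_4 x C_2 (6T6, order 24), S_4 (6T8, order 24), S_3 x S_3 (6T9, order 36), S_4 x C_2 (6T11, order 48), (S_3 x S_3) : C_2 (6T13, order 72), PGL(2,5) (6T14, order 120), S_6 (6T16, order 720). By Dedekind's theorem, for a prime p not dividing disc(f) the degrees of the irreducible factors of f mod p form the cycle type of an element of G. Factoring f modulo the 22 such primes p <= 97 (skipping 2, 3, 53, which divide the discriminant), each new pattern first appears at: mod 5: f = (x^6 + 3x^5 + x^4 + x^3 + 2x^2 + x + 2), pattern 6; mod 11: f = (x + 1)(x + 8)(x^2 + 4x + 7)(x^2 + 8x + 10), pattern 2+2+1+1; mod 13: f = (x + 5)(x + 7)(x + 8)(x^3 + 7x^2 + 3x + 11), pattern 3+1+1+1; mod 31: f = (x^2 + 3x + 7)(x^2 + 21x + 30)(x^2 + 26x + 24), pattern 2+2+2; mod 97: f = (x^3 + 91x^2 + 45x + 10)(x^3 + 91x^2 + 82x + 53), pattern 3+3. No other pattern occurs in this range, so the set of observed cycle types is {6, 2+2+1+1, 3+1+1+1, 2+2+2, 3+3}. The candidates containing elements of all these cycle types are S_3 x S_3 (6T9) of order 36, (S_3 x S_3) : C_2 (6T13) of order 72, S_6 (6T16) of order 720; the others are excluded. The observed types are precisely the cycle types that occur in S_3 x S_3 (6T9) (apart from the identity). Each of the other remaining candidates has further cycle types, and by the Chebotarev density theorem the matching factorization patterns would occur for a proportion of primes equal to their share of the group: (S_3 x S_3) : C_2 (6T13) additionally contains elements of type 4+2, 3+2+1, 2+1+1+1+1 (36 of its 72 elements, about 50% of primes); S_6 (6T16) additionally contains elements of type 5+1, 4+2, 4+1+1, 3+2+1, 2+1+1+1+1 (459 of its 720 elements, about 64% of primes). None of the 22 primes tested shows any such pattern (for each of these groups the chance of that is below 10^-4), which rules them out. Hence G = S_3 x S_3 (6T9), of order 36.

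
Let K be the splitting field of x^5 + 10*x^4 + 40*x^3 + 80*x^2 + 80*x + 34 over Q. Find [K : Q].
20

The degree of the splitting field over Q equals the order of the Galois group, so first determine the group. The polynomial f is an irreducible quintic over Q, so G = Gal(f/Q) is a transitive subgroup of S_5: one of C_5 (5T1, order 5), D_5 (5T2, order 10), F_20 (5T3, order 20), A_5 (5T4, order 60) or S_5 (5T5, order 120). The discriminant of f is 50000, which is not a perfect square, so G is not contained in A_5. The transitive groups of degree 5 not contained in A_5 are: F_20 (5T3, order 20), S_5 (5T5, order 120). By Dedekind's theorem, for a prime p not dividing disc(f) the degrees of the irreducible factors of f mod p form the cycle type of an element of G. Factoring f modulo the 18 such primes p <= 71 (skipping 2, 5, which divide the discriminant), each new pattern first appears at: mod 3: f = (x + 1)(x^4 + x^2 + x + 1), pattern 4+1; mod 11: f = (x^5 + 10x^4 + 7x^3 + 3x^2 + 3x + 1), pattern 5; mod 19: f = (x + 17)(x^2 + 5x + 3)(x^2 + 7x + 7), pattern 2+2+1. No other pattern occurs in this range, so the set of observed cycle types is {4+1, 5, 2+2+1}. The candidates containing elements of all these cycle types are F_20 (5T3) of order 20, S_5 (5T5) of order 120; the others are excluded. The observed types are precisely the cycle types that occur in F_20 (5T3) (apart from the identity). Each of the other remaining candidates has further cycle types, and by the Chebotarev density theorem the matching factorization patterns would occur for a proportion of primes equal to their share of the group: S_5 (5T5) additionally contains elements of type 3+2, 3+1+1, 2+1+1+1 (50 of its 120 elements, about 42% of primes). None of the 18 primes tested shows any such pattern (for each of these groups the chance of that is below 10^-4), which rules them out. Hence G = F_20 (5T3), of order 20. The Galois group F_20 (5T3) has order 20, so the splitting field has degree 20 over Q.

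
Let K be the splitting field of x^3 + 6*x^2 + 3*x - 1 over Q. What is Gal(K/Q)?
The polynomial is an irreducible cubic over Q and its discriminant is 729 = 27^2, a perfect square. For an irreducible cubic, a square discriminant forces the Galois group to be A_3, the cyclic group of order 3.

3T1: C_3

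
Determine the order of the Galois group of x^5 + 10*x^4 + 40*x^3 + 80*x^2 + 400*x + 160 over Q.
The degree of the splitting field over Q equals the order of the Galois group, so first determine the group. The polynomial f is an irreducible quintic over Q, so G = Gal(f/Q) is a transitive subgroup of S_5: one of C_5 (5T1, order 5), D_5 (5T2, order 10), F_20 (5T3, order 20), A_5 (5T4, order 60) or S_5 (5T5, order 120). The discriminant of f is 1073741824000000 = 32768000^2, a perfect square, so G is contained in A_5. The transitive groups of degree 5 contained in A_5 are: C_5 (5T1, order 5), D_5 (5T2, order 10), A_5 (5T4, order 60). By Dedekind's theorem, for a prime p not dividing disc(f) the degrees of the irreducible factors of f mod p form the cycle type of an element of G. Factoring f modulo the 2 such primes p <= 7 (skipping 2, 5, which divide the discriminant), each new pattern first appears at: mod 3: f = (x^5 + x^4 + x^3 + 2x^2 + x + 1), pattern 5; mod 7: f = (x + 3)(x + 5)(x^3 + 2x^2 + 2x + 6), pattern 3+1+1. No other pattern occurs in this range, so the set of observed cycle types is {5, 3+1+1}. Among the candidates above, the only group containing elements of all these cycle types is A_5 (5T4) — each of C_5 (5T1), D_5 (5T2) lacks at least one of them. Hence G = A_5 (5T4), of order 60. The Galois group A_5 (5T4) has order 60, so the splitting field has degree 60 over Q.

60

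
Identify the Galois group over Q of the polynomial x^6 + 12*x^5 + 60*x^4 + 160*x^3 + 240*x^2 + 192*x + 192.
D_6

The polynomial f is an irreducible sextic over Q, so G = Gal(f/Q) is one of the 16 transitive subgroups 6T1, ..., 6T16 of S_6. The discriminant of f is -1603087953297408, which is not a perfect square, so G is not contained in A_6. The transitive groups of degree 6 not contained in A_6 are: C_6 (6T1, order 6), S_3 (6T2, order 6), D_6 (6T3, order 12), C_3 x S_3 (6T5, order 18), A_4 x C_2 (6T6, order 24), S_4 (6T8, order 24), S_3 x S_3 (6T9, order 36), S_4 x C_2 (6T11, order 48), (S_3 x S_3) : C_2 (6T13, order 72), PGL(2,5) (6T14, order 120), S_6 (6T16, order 720). By Dedekind's theorem, for a prime p not dividing disc(f) the degrees of the irreducible factors of f mod p form the cycle type of an element of G. Factoring f modulo the 79 such primes p <= 419 (skipping 2, 3, which divide the discriminant), each new pattern first appears at: mod 5: f = (x^2 + 3)(x^2 + 3x + 4)(x^2 + 4x + 1), pattern 2+2+2; mod 7: f = (x^6 + 5x^5 + 4x^4 + 6x^3 + 2x^2 + 3x + 3), pattern 6; mod 11: f = (x + 6)(x + 9)(x^2 + 1)(x^2 + 8x + 6), pattern 2+2+1+1; mod 19: f = (x^3 + 6x^2 + 12x + 17)(x^3 + 6x^2 + 12x + 18), pattern 3+3; mod 43: f = (x + 1)(x + 3)(x + 8)(x + 9)(x + 38)(x + 39), pattern 1+1+1+1+1+1. No other pattern occurs in this range, so the set of observed cycle types is {2+2+2, 6, 2+2+1+1, 3+3, 1+1+1+1+1+1}. The candidates containing elements of all these cycle types are D_6 (6T3) of order 12, A_4 x C_2 (6T6) of order 24, S_3 x S_3 (6T9) of order 36, S_4 x C_2 (6T11) of order 48, (S_3 x S_3) : C_2 (6T13) of order 72, PGL(2,5) (6T14) of order 120, S_6 (6T16) of order 720; the others are excluded. The observed types are precisely the cycle types that occur in D_6 (6T3). Each of the other remaining candidates has further cycle types, and by the Chebotarev density theorem the matching factorization patterns would occur for a proportion of primes equal to their share of the group: A_4 x C_2 (6T6) additionally contains elements of type 2+1+1+1+1 (3 of its 24 elements, about 12% of primes); S_3 x S_3 (6T9) additionally contains elements of type 3+1+1+1 (4 of its 36 elements, about 11% of primes); S_4 x C_2 (6T11) additionally contains elements of type 4+2, 4+1+1, 2+1+1+1+1 (15 of its 48 elements, about 31% of primes); (S_3 x S_3) : C_2 (6T13) additionally contains elements of type 4+2, 3+2+1, 3+1+1+1, 2+1+1+1+1 (40 of its 72 elements, about 56% of primes); PGL(2,5) (6T14) additionally contains elements of type 5+1, 4+1+1 (54 of its 120 elements, about 45% of primes); S_6 (6T16) additionally contains elements of type 5+1, 4+2, 4+1+1, 3+2+1, 3+1+1+1, 2+1+1+1+1 (499 of its 720 elements, about 69% of primes). None of the 79 primes tested shows any such pattern (for each of these groups the chance of that is below 10^-4), which rules them out. Hence G = D_6 (6T3), of order 12.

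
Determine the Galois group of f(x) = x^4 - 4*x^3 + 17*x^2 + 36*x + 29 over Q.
The polynomial is an irreducible quartic over Q and its discriminant is 109659856, which is not a perfect square, so the Galois group is not contained in A_4. The resolvent cubic y^3 - 17*y^2 - 260*y + 212 is irreducible over Q. An irreducible resolvent with non-square discriminant gives S_4.

S_4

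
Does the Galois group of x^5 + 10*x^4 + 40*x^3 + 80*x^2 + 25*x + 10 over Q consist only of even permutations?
Yes

The polynomial is irreducible of degree 5 over Q. Its discriminant is 58564000000 = 242000^2, a perfect square. A Galois group lies in the alternating group exactly when the discriminant is a square in Q, so the Galois group (A_5) is contained in A_5.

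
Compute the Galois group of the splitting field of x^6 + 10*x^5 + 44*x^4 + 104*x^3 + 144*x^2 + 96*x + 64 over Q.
6T1: C_6

The polynomial f is an irreducible sextic over Q, so G = Gal(f/Q) is one of the 16 transitive subgroups 6T1, ..., 6T16 of S_6. The discriminant of f is -18046378835968, which is not a perfect square, so G is not contained in A_6. The transitive groups of degree 6 not contained in A_6 are: C_6 (6T1, order 6), S_3 (6T2, order 6), D_6 (6T3, order 12), C_3 x S_3 (6T5, order 18), A_4 x C_2 (6T6, order 24), S_4 (6T8, order 24), S_3 x S_3 (6T9, order 36), S_4 x C_2 (6T11, order 48), (S_3 x S_3) : C_2 (6T13, order 72), PGL(2,5) (6T14, order 120), S_6 (6T16, order 720). By Dedekind's theorem, for a prime p not dividing disc(f) the degrees of the irreducible factors of f mod p form the cycle type of an element of G. Factoring f modulo the 37 such primes p <= 167 (skipping 2, 7, which divide the discriminant), each new pattern first appears at: mod 3: f = (x^6 + x^5 + 2x^4 + 2x^3 + 1), pattern 6; mod 11: f = (x^3 + 3x^2 + 2x + 8)(x^3 + 7x^2 + 10x + 8), pattern 3+3; mod 13: f = (x^2 + 5x + 10)(x^2 + 7x + 1)(x^2 + 11x + 9), pattern 2+2+2; mod 29: f = (x + 5)(x + 13)(x + 16)(x + 19)(x + 21)(x + 23), pattern 1+1+1+1+1+1. No other pattern occurs in this range, so the set of observed cycle types is {6, 3+3, 2+2+2, 1+1+1+1+1+1}. The candidates containing elements of all these cycle types are C_6 (6T1) of order 6, D_6 (6T3) of order 12, C_3 x S_3 (6T5) of order 18, A_4 x C_2 (6T6) of order 24, S_3 x S_3 (6T9) of order 36, S_4 x C_2 (6T11) of order 48, (S_3 x S_3) : C_2 (6T13) of order 72, PGL(2,5) (6T14) of order 120, S_6 (6T16) of order 720; the others are excluded. The observed types are precisely the cycle types that occur in C_6 (6T1). Each of the other remaining candidates has further cycle types, and by the Chebotarev density theorem the matching factorization patterns would occur for a proportion of primes equal to their share of the group: D_6 (6T3) additionally contains elements of type 2+2+1+1 (3 of its 12 elements, about 25% of primes); C_3 x S_3 (6T5) additionally contains elements of type 3+1+1+1 (4 of its 18 elements, about 22% of primes); A_4 x C_2 (6T6) additionally contains elements of type 2+2+1+1, 2+1+1+1+1 (6 of its 24 elements, about 25% of primes); S_3 x S_3 (6T9) additionally contains elements of type 3+1+1+1, 2+2+1+1 (13 of its 36 elements, about 36% of primes); S_4 x C_2 (6T11) additionally contains elements of type 4+2, 4+1+1, 2+2+1+1, 2+1+1+1+1 (24 of its 48 elements, about 50% of primes); (S_3 x S_3) : C_2 (6T13) additionally contains elements of type 4+2, 3+2+1, 3+1+1+1, 2+2+1+1, 2+1+1+1+1 (49 of its 72 elements, about 68% of primes); PGL(2,5) (6T14) additionally contains elements of type 5+1, 4+1+1, 2+2+1+1 (69 of its 120 elements, about 58% of primes); S_6 (6T16) additionally contains elements of type 5+1, 4+2, 4+1+1, 3+2+1, 3+1+1+1, 2+2+1+1, 2+1+1+1+1 (544 of its 720 elements, about 76% of primes). None of the 37 primes tested shows any such pattern (for each of these groups the chance of that is below 10^-4), which rules them out. Hence G = C_6 (6T1), of order 6.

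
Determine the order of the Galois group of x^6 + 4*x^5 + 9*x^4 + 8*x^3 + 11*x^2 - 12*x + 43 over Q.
6

The degree of the splitting field over Q equals the order of the Galois group, so first determine the group. The polynomial f is an irreducible sextic over Q, so G = Gal(f/Q) is one of the 16 transitive subgroups 6T1, ..., 6T16 of S_6. The discriminant of f is -18046378835968, which is not a perfect square, so G is not contained in A_6. The transitive groups of degree 6 not contained in A_6 are: C_6 (6T1, order 6), S_3 (6T2, order 6), D_6 (6T3, order 12), C_3 x S_3 (6T5, order 18), A_4 x C_2 (6T6, order 24), S_4 (6T8, order 24), S_3 x S_3 (6T9, order 36), S_4 x C_2 (6T11, order 48), (S_3 x S_3) : C_2 (6T13, order 72), PGL(2,5) (6T14, order 120), S_6 (6T16, order 720). By Dedekind's theorem, for a prime p not dividing disc(f) the degrees of the irreducible factors of f mod p form the cycle type of an element of G. Factoring f modulo the 37 such primes p <= 167 (skipping 2, 7, which divide the discriminant), each new pattern first appears at: mod 3: f = (x^6 + x^5 + 2x^3 + 2x^2 + 1), pattern 6; mod 11: f = (x^3 + 10x + 8)(x^3 + 4x^2 + 10x + 4), pattern 3+3; mod 13: f = (x^2 + 3x + 6)(x^2 + 5x + 8)(x^2 + 9x + 12), pattern 2+2+2; mod 29: f = (x + 4)(x + 12)(x + 15)(x + 18)(x + 20)(x + 22), pattern 1+1+1+1+1+1. No other pattern occurs in this range, so the set of observed cycle types is {6, 3+3, 2+2+2, 1+1+1+1+1+1}. The candidates containing elements of all these cycle types are C_6 (6T1) of order 6, D_6 (6T3) of order 12, C_3 x S_3 (6T5) of order 18, A_4 x C_2 (6T6) of order 24, S_3 x S_3 (6T9) of order 36, S_4 x C_2 (6T11) of order 48, (S_3 x S_3) : C_2 (6T13) of order 72, PGL(2,5) (6T14) of order 120, S_6 (6T16) of order 720; the others are excluded. The observed types are precisely the cycle types that occur in C_6 (6T1). Each of the other remaining candidates has further cycle types, and by the Chebotarev density theorem the matching factorization patterns would occur for a proportion of primes equal to their share of the group: D_6 (6T3) additionally contains elements of type 2+2+1+1 (3 of its 12 elements, about 25% of primes); C_3 x S_3 (6T5) additionally contains elements of type 3+1+1+1 (4 of its 18 elements, about 22% of primes); A_4 x C_2 (6T6) additionally contains elements of type 2+2+1+1, 2+1+1+1+1 (6 of its 24 elements, about 25% of primes); S_3 x S_3 (6T9) additionally contains elements of type 3+1+1+1, 2+2+1+1 (13 of its 36 elements, about 36% of primes); S_4 x C_2 (6T11) additionally contains elements of type 4+2, 4+1+1, 2+2+1+1, 2+1+1+1+1 (24 of its 48 elements, about 50% of primes); (S_3 x S_3) : C_2 (6T13) additionally contains elements of type 4+2, 3+2+1, 3+1+1+1, 2+2+1+1, 2+1+1+1+1 (49 of its 72 elements, about 68% of primes); PGL(2,5) (6T14) additionally contains elements of type 5+1, 4+1+1, 2+2+1+1 (69 of its 120 elements, about 58% of primes); S_6 (6T16) additionally contains elements of type 5+1, 4+2, 4+1+1, 3+2+1, 3+1+1+1, 2+2+1+1, 2+1+1+1+1 (544 of its 720 elements, about 76% of primes). None of the 37 primes tested shows any such pattern (for each of these groups the chance of that is below 10^-4), which rules them out. Hence G = C_6 (6T1), of order 6. The Galois group C_6 (6T1) has order 6, so the splitting field has degree 6 over Q.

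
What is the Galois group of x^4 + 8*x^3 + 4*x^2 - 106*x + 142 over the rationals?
The polynomial is an irreducible quartic over Q and its discriminant is 745042256, which is not a perfect square, so the Galois group is not contained in A_4. The resolvent cubic y^3 - 4*y^2 - 1416*y - 18052 is irreducible over Q. An irreducible resolvent with non-square discriminant gives S_4.

S_4, the symmetric group on 4 letters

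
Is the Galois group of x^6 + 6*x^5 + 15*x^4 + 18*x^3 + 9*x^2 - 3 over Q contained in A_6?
The polynomial is irreducible of degree 6 over Q. Its discriminant is 5038848, which is not a perfect square. A Galois group lies in the alternating group exactly when the discriminant is a square in Q, so the Galois group (S_3 x S_3) is not contained in A_6.

No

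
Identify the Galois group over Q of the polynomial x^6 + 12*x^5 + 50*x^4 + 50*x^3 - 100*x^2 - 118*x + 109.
The polynomial f is an irreducible sextic over Q, so G = Gal(f/Q) is one of the 16 transitive subgroups 6T1, ..., 6T16 of S_6. The discriminant of f is 38875225000000 = 6235000^2, a perfect square, so G is contained in A_6. The transitive groups of degree 6 contained in A_6 are: A_4 (6T4, order 12), S_4 (6T7, order 24), (C_3 x C_3) : C_4 (6T10, order 36), PSL(2,5) (6T12, order 60), A_6 (6T15, order 360). By Dedekind's theorem, for a prime p not dividing disc(f) the degrees of the irreducible factors of f mod p form the cycle type of an element of G. Factoring f modulo the 19 such primes p <= 83 (skipping 2, 5, 29, 43, which divide the discriminant), each new pattern first appears at: mod 3: f = (x^2 + 1)(x^4 + x^2 + 2x + 1), pattern 4+2; mod 11: f = (x^3 + 2x^2 + x + 9)(x^3 + 10x^2 + 7x + 6), pattern 3+3; mod 19: f = (x + 3)(x + 17)(x^2 + 13x + 15)(x^2 + 17x + 18), pattern 2+2+1+1; mod 61: f = (x + 23)(x + 26)(x + 44)(x^3 + 41x^2 + 10x + 11), pattern 3+1+1+1. No other pattern occurs in this range, so the set of observed cycle types is {4+2, 3+3, 2+2+1+1, 3+1+1+1}. The candidates containing elements of all these cycle types are (C_3 x C_3) : C_4 (6T10) of order 36, A_6 (6T15) of order 360; the others are excluded. The observed types are precisely the cycle types that occur in (C_3 x C_3) : C_4 (6T10) (apart from the identity). Each of the other remaining candidates has further cycle types, and by the Chebotarev density theorem the matching factorization patterns would occur for a proportion of primes equal to their share of the group: A_6 (6T15) additionally contains elements of type 5+1 (144 of its 360 elements, about 40% of primes). None of the 19 primes tested shows any such pattern (for each of these groups the chance of that is below 10^-4), which rules them out. Hence G = (C_3 x C_3) : C_4 (6T10), of order 36.

(C_3 x C_3) : C_4 (also written G36+)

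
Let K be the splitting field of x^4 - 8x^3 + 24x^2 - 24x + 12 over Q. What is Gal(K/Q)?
A_4 (also written A4)

The polynomial is an irreducible quartic over Q and its discriminant is 331776 = 576^2, a perfect square, so the Galois group is contained in A_4. The resolvent cubic y^3 - 24*y^2 + 144*y - 192 is irreducible over Q. An irreducible resolvent with square discriminant gives A_4.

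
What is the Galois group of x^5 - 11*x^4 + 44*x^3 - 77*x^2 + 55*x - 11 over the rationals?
C_5, the cyclic group of order 5

The polynomial f is an irreducible quintic over Q, so G = Gal(f/Q) is a transitive subgroup of S_5: one of C_5 (5T1, order 5), D_5 (5T2, order 10), F_20 (5T3, order 20), A_5 (5T4, order 60) or S_5 (5T5, order 120). The discriminant of f is 14641 = 121^2, a perfect square, so G is contained in A_5. The transitive groups of degree 5 contained in A_5 are: C_5 (5T1, order 5), D_5 (5T2, order 10), A_5 (5T4, order 60). By Dedekind's theorem, for a prime p not dividing disc(f) the degrees of the irreducible factors of f mod p form the cycle type of an element of G. Factoring f modulo the 14 such primes p <= 47 (skipping 11, which divides the discriminant), each new pattern first appears at: mod 2: f = (x^5 + x^4 + x^2 + x + 1), pattern 5; mod 23: f = (x + 2)(x + 4)(x + 8)(x + 9)(x + 12), pattern 1+1+1+1+1. No other pattern occurs in this range, so the set of observed cycle types is {5, 1+1+1+1+1}. The candidates containing elements of all these cycle types are C_5 (5T1) of order 5, D_5 (5T2) of order 10, A_5 (5T4) of order 60; the others are excluded. The observed types are precisely the cycle types that occur in C_5 (5T1). Each of the other remaining candidates has further cycle types, and by the Chebotarev density theorem the matching factorization patterns would occur for a proportion of primes equal to their share of the group: D_5 (5T2) additionally contains elements of type 2+2+1 (5 of its 10 elements, about 50% of primes); A_5 (5T4) additionally contains elements of type 3+1+1, 2+2+1 (35 of its 60 elements, about 58% of primes). None of the 14 primes tested shows any such pattern (for each of these groups the chance of that is below 10^-4), which rules them out. Hence G = C_5 (5T1), of order 5.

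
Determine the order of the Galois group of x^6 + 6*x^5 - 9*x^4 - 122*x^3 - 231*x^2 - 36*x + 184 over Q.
12

The degree of the splitting field over Q equals the order of the Galois group, so first determine the group. The polynomial f is an irreducible sextic over Q, so G = Gal(f/Q) is one of the 16 transitive subgroups 6T1, ..., 6T16 of S_6. The discriminant of f is 3136192620244992, which is not a perfect square, so G is not contained in A_6. The transitive groups of degree 6 not contained in A_6 are: C_6 (6T1, order 6), S_3 (6T2, order 6), D_6 (6T3, order 12), C_3 x S_3 (6T5, order 18), A_4 x C_2 (6T6, order 24), S_4 (6T8, order 24), S_3 x S_3 (6T9, order 36), S_4 x C_2 (6T11, order 48), (S_3 x S_3) : C_2 (6T13, order 72), PGL(2,5) (6T14, order 120), S_6 (6T16, order 720). By Dedekind's theorem, for a prime p not dividing disc(f) the degrees of the irreducible factors of f mod p form the cycle type of an element of G. Factoring f modulo the 79 such primes p <= 431 (skipping 2, 3, 7, 11, which divide the discriminant), each new pattern first appears at: mod 5: f = (x^6 + x^5 + x^4 + 3x^3 + 4x^2 + 4x + 4), pattern 6; mod 13: f = (x^3 + 3x^2 + 2x + 12)(x^3 + 3x^2 + 6x + 11), pattern 3+3; mod 19: f = (x^2 + 8x + 2)(x^2 + 8x + 17)(x^2 + 9x + 11), pattern 2+2+2; mod 23: f = (x)(x + 22)(x^2 + 3x + 10)(x^2 + 4x + 22), pattern 2+2+1+1; mod 97: f = (x + 1)(x + 8)(x + 26)(x + 29)(x + 45)(x + 91), pattern 1+1+1+1+1+1. No other pattern occurs in this range, so the set of observed cycle types is {6, 3+3, 2+2+2, 2+2+1+1, 1+1+1+1+1+1}. The candidates containing elements of all these cycle types are D_6 (6T3) of order 12, A_4 x C_2 (6T6) of order 24, S_3 x S_3 (6T9) of order 36, S_4 x C_2 (6T11) of order 48, (S_3 x S_3) : C_2 (6T13) of order 72, PGL(2,5) (6T14) of order 120, S_6 (6T16) of order 720; the others are excluded. The observed types are precisely the cycle types that occur in D_6 (6T3). Each of the other remaining candidates has further cycle types, and by the Chebotarev density theorem the matching factorization patterns would occur for a proportion of primes equal to their share of the group: A_4 x C_2 (6T6) additionally contains elements of type 2+1+1+1+1 (3 of its 24 elements, about 12% of primes); S_3 x S_3 (6T9) additionally contains elements of type 3+1+1+1 (4 of its 36 elements, about 11% of primes); S_4 x C_2 (6T11) additionally contains elements of type 4+2, 4+1+1, 2+1+1+1+1 (15 of its 48 elements, about 31% of primes); (S_3 x S_3) : C_2 (6T13) additionally contains elements of type 4+2, 3+2+1, 3+1+1+1, 2+1+1+1+1 (40 of its 72 elements, about 56% of primes); PGL(2,5) (6T14) additionally contains elements of type 5+1, 4+1+1 (54 of its 120 elements, about 45% of primes); S_6 (6T16) additionally contains elements of type 5+1, 4+2, 4+1+1, 3+2+1, 3+1+1+1, 2+1+1+1+1 (499 of its 720 elements, about 69% of primes). None of the 79 primes tested shows any such pattern (for each of these groups the chance of that is below 10^-4), which rules them out. Hence G = D_6 (6T3), of order 12. The Galois group D_6 (6T3) has order 12, so the splitting field has degree 12 over Q.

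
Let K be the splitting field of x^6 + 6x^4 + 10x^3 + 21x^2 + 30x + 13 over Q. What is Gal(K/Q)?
PGL(2,5)

The polynomial f is an irreducible sextic over Q, so G = Gal(f/Q) is one of the 16 transitive subgroups 6T1, ..., 6T16 of S_6. The discriminant of f is -1024192512, which is not a perfect square, so G is not contained in A_6. The transitive groups of degree 6 not contained in A_6 are: C_6 (6T1, order 6), S_3 (6T2, order 6), D_6 (6T3, order 12), C_3 x S_3 (6T5, order 18), A_4 x C_2 (6T6, order 24), S_4 (6T8, order 24), S_3 x S_3 (6T9, order 36), S_4 x C_2 (6T11, order 48), (S_3 x S_3) : C_2 (6T13, order 72), PGL(2,5) (6T14, order 120), S_6 (6T16, order 720). By Dedekind's theorem, for a prime p not dividing disc(f) the degrees of the irreducible factors of f mod p form the cycle type of an element of G. Factoring f modulo the 21 such primes p <= 89 (skipping 2, 3, 7, which divide the discriminant), each new pattern first appears at: mod 5: f = (x^6 + x^4 + x^2 + 3), pattern 6; mod 11: f = (x + 5)(x^5 + 6x^4 + 9x^3 + 9x^2 + 9x + 7), pattern 5+1; mod 13: f = (x)(x + 2)(x^4 + 11x^3 + 10x^2 + 3x + 2), pattern 4+1+1; mod 23: f = (x + 4)(x + 10)(x^2 + 3)(x^2 + 9x + 21), pattern 2+2+1+1; mod 43: f = (x^3 + 19x^2 + 27x + 20)(x^3 + 24x^2 + 39x + 20), pattern 3+3; mod 61: f = (x^2 + 19x + 22)(x^2 + 45x + 35)(x^2 + 58x + 18), pattern 2+2+2. No other pattern occurs in this range, so the set of observed cycle types is {6, 5+1, 4+1+1, 2+2+1+1, 3+3, 2+2+2}. The candidates containing elements of all these cycle types are PGL(2,5) (6T14) of order 120, S_6 (6T16) of order 720; the others are excluded. The observed types are precisely the cycle types that occur in PGL(2,5) (6T14) (apart from the identity). Each of the other remaining candidates has further cycle types, and by the Chebotarev density theorem the matching factorization patterns would occur for a proportion of primes equal to their share of the group: S_6 (6T16) additionally contains elements of type 4+2, 3+2+1, 3+1+1+1, 2+1+1+1+1 (265 of its 720 elements, about 37% of primes). None of the 21 primes tested shows any such pattern (for each of these groups the chance of that is below 10^-4), which rules them out. Hence G = PGL(2,5) (6T14), of order 120.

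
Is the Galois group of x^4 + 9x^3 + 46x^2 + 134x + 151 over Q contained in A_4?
The polynomial is irreducible of degree 4 over Q. Its discriminant is 465125, which is not a perfect square. A Galois group lies in the alternating group exactly when the discriminant is a square in Q, so the Galois group (C_4) is not contained in A_4.

No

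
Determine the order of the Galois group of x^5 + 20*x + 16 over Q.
60

The degree of the splitting field over Q equals the order of the Galois group, so first determine the group. The polynomial f is an irreducible quintic over Q, so G = Gal(f/Q) is a transitive subgroup of S_5: one of C_5 (5T1, order 5), D_5 (5T2, order 10), F_20 (5T3, order 20), A_5 (5T4, order 60) or S_5 (5T5, order 120). The discriminant of f is 1024000000 = 32000^2, a perfect square, so G is contained in A_5. The transitive groups of degree 5 contained in A_5 are: C_5 (5T1, order 5), D_5 (5T2, order 10), A_5 (5T4, order 60). By Dedekind's theorem, for a prime p not dividing disc(f) the degrees of the irreducible factors of f mod p form the cycle type of an element of G. Factoring f modulo the 2 such primes p <= 7 (skipping 2, 5, which divide the discriminant), each new pattern first appears at: mod 3: f = (x^5 + 2x + 1), pattern 5; mod 7: f = (x + 2)(x + 3)(x^3 + 2x^2 + 5x + 5), pattern 3+1+1. No other pattern occurs in this range, so the set of observed cycle types is {5, 3+1+1}. Among the candidates above, the only group containing elements of all these cycle types is A_5 (5T4) — each of C_5 (5T1), D_5 (5T2) lacks at least one of them. Hence G = A_5 (5T4), of order 60. The Galois group A_5 (5T4) has order 60, so the splitting field has degree 60 over Q.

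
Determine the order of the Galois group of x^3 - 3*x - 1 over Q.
The degree of the splitting field over Q equals the order of the Galois group, so first determine the group. The polynomial is an irreducible cubic over Q and its discriminant is 81 = 9^2, a perfect square. For an irreducible cubic, a square discriminant forces the Galois group to be A_3, the cyclic group of order 3. The Galois group C_3 (3T1) has order 3, so the splitting field has degree 3 over Q.

3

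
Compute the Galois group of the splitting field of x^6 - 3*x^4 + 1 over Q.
The polynomial f is an irreducible sextic over Q, so G = Gal(f/Q) is one of the 16 transitive subgroups 6T1, ..., 6T16 of S_6. The discriminant of f is -419904, which is not a perfect square, so G is not contained in A_6. The transitive groups of degree 6 not contained in A_6 are: C_6 (6T1, order 6), S_3 (6T2, order 6), D_6 (6T3, order 12), C_3 x S_3 (6T5, order 18), A_4 x C_2 (6T6, order 24), S_4 (6T8, order 24), S_3 x S_3 (6T9, order 36), S_4 x C_2 (6T11, order 48), (S_3 x S_3) : C_2 (6T13, order 72), PGL(2,5) (6T14, order 120), S_6 (6T16, order 720). By Dedekind's theorem, for a prime p not dividing disc(f) the degrees of the irreducible factors of f mod p form the cycle type of an element of G. Factoring f modulo the 33 such primes p <= 149 (skipping 2, 3, which divide the discriminant), each new pattern first appears at: mod 5: f = (x^3 + x^2 + 4x + 3)(x^3 + 4x^2 + 4x + 2), pattern 3+3; mod 7: f = (x^6 + 4x^4 + 1), pattern 6; mod 17: f = (x + 2)(x + 15)(x^2 + 6)(x^2 + 12), pattern 2+2+1+1; mod 19: f = (x + 6)(x + 7)(x + 12)(x + 13)(x^2 + 6), pattern 2+1+1+1+1; mod 71: f = (x^2 + 40)(x^2 + 45)(x^2 + 54), pattern 2+2+2. No other pattern occurs in this range, so the set of observed cycle types is {3+3, 6, 2+2+1+1, 2+1+1+1+1, 2+2+2}. The candidates containing elements of all these cycle types are A_4 x C_2 (6T6) of order 24, S_4 x C_2 (6T11) of order 48, (S_3 x S_3) : C_2 (6T13) of order 72, S_6 (6T16) of order 720; the others are excluded. The observed types are precisely the cycle types that occur in A_4 x C_2 (6T6) (apart from the identity). Each of the other remaining candidates has further cycle types, and by the Chebotarev density theorem the matching factorization patterns would occur for a proportion of primes equal to their share of the group: S_4 x C_2 (6T11) additionally contains elements of type 4+2, 4+1+1 (12 of its 48 elements, about 25% of primes); (S_3 x S_3) : C_2 (6T13) additionally contains elements of type 4+2, 3+2+1, 3+1+1+1 (34 of its 72 elements, about 47% of primes); S_6 (6T16) additionally contains elements of type 5+1, 4+2, 4+1+1, 3+2+1, 3+1+1+1 (484 of its 720 elements, about 67% of primes). None of the 33 primes tested shows any such pattern (for each of these groups the chance of that is below 10^-4), which rules them out. Hence G = A_4 x C_2 (6T6), of order 24.

A_4 x C_2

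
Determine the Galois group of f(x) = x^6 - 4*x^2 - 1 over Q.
The polynomial f is an irreducible sextic over Q, so G = Gal(f/Q) is one of the 16 transitive subgroups 6T1, ..., 6T16 of S_6. The discriminant of f is 3356224 = 1832^2, a perfect square, so G is contained in A_6. The transitive groups of degree 6 contained in A_6 are: A_4 (6T4, order 12), S_4 (6T7, order 24), (C_3 x C_3) : C_4 (6T10, order 36), PSL(2,5) (6T12, order 60), A_6 (6T15, order 360). By Dedekind's theorem, for a prime p not dividing disc(f) the degrees of the irreducible factors of f mod p form the cycle type of an element of G. Factoring f modulo the 79 such primes p <= 419 (skipping 2, 229, which divide the discriminant), each new pattern first appears at: mod 3: f = (x^3 + x^2 + 2x + 1)(x^3 + 2x^2 + 2x + 2), pattern 3+3; mod 7: f = (x^2 + 4)(x^4 + 3x^2 + 5), pattern 4+2; mod 23: f = (x + 9)(x + 14)(x^2 + x + 18)(x^2 + 22x + 18), pattern 2+2+1+1; mod 193: f = (x + 87)(x + 90)(x + 93)(x + 100)(x + 103)(x + 106), pattern 1+1+1+1+1+1. No other pattern occurs in this range, so the set of observed cycle types is {3+3, 4+2, 2+2+1+1, 1+1+1+1+1+1}. The candidates containing elements of all these cycle types are S_4 (6T7) of order 24, (C_3 x C_3) : C_4 (6T10) of order 36, A_6 (6T15) of order 360; the others are excluded. The observed types are precisely the cycle types that occur in S_4 (6T7). Each of the other remaining candidates has further cycle types, and by the Chebotarev density theorem the matching factorization patterns would occur for a proportion of primes equal to their share of the group: (C_3 x C_3) : C_4 (6T10) additionally contains elements of type 3+1+1+1 (4 of its 36 elements, about 11% of primes); A_6 (6T15) additionally contains elements of type 5+1, 3+1+1+1 (184 of its 360 elements, about 51% of primes). None of the 79 primes tested shows any such pattern (for each of these groups the chance of that is below 10^-4), which rules them out. Hence G = S_4 (6T7), of order 24.

6T7: S_4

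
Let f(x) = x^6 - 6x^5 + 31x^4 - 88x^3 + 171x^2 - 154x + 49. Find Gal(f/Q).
S_6

The polynomial f is an irreducible sextic over Q, so G = Gal(f/Q) is one of the 16 transitive subgroups 6T1, ..., 6T16 of S_6. The discriminant of f is -6487716659200, which is not a perfect square, so G is not contained in A_6. The transitive groups of degree 6 not contained in A_6 are: C_6 (6T1, order 6), S_3 (6T2, order 6), D_6 (6T3, order 12), C_3 x S_3 (6T5, order 18), A_4 x C_2 (6T6, order 24), S_4 (6T8, order 24), S_3 x S_3 (6T9, order 36), S_4 x C_2 (6T11, order 48), (S_3 x S_3) : C_2 (6T13, order 72), PGL(2,5) (6T14, order 120), S_6 (6T16, order 720). By Dedekind's theorem, for a prime p not dividing disc(f) the degrees of the irreducible factors of f mod p form the cycle type of an element of G. Factoring f modulo the 11 such primes p <= 43 (skipping 2, 5, 7, which divide the discriminant), each new pattern first appears at: mod 3: f = (x^6 + x^4 + 2x^3 + 2x + 1), pattern 6; mod 11: f = (x + 2)(x^5 + 3x^4 + 3x^3 + 5x^2 + 7x + 8), pattern 5+1; mod 19: f = (x + 5)(x + 16)(x^4 + 11x^3 + 5x^2 + 10x + 17), pattern 4+1+1; mod 37: f = (x^3 + 33x^2 + 16x + 29)(x^3 + 35x^2 + 7x + 17), pattern 3+3; mod 43: f = (x + 30)(x^2 + 23x + 30)(x^3 + 27x^2 + 30x + 41), pattern 3+2+1. No other pattern occurs in this range, so the set of observed cycle types is {6, 5+1, 4+1+1, 3+3, 3+2+1}. Among the candidates above, the only group containing elements of all these cycle types is S_6 (6T16); every other candidate lacks at least one of them. Hence G = S_6 (6T16), of order 720.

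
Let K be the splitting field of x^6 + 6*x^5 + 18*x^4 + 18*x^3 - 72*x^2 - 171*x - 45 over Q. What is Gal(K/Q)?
S_3 x S_3 (also written G36-)

The polynomial f is an irreducible sextic over Q, so G = Gal(f/Q) is one of the 16 transitive subgroups 6T1, ..., 6T16 of S_6. The discriminant of f is 778002905803725, which is not a perfect square, so G is not contained in A_6. The transitive groups of degree 6 not contained in A_6 are: C_6 (6T1, order 6), S_3 (6T2, order 6), D_6 (6T3, order 12), C_3 x S_3 (6T5, order 18), A_4 x C_2 (6T6, order 24), S_4 (6T8, order 24), S_3 x S_3 (6T9, order 36), S_4 x C_2 (6T11, order 48), (S_3 x S_3) : C_2 (6T13, order 72), PGL(2,5) (6T14, order 120), S_6 (6T16, order 720). By Dedekind's theorem, for a prime p not dividing disc(f) the degrees of the irreducible factors of f mod p form the cycle type of an element of G. Factoring f modulo the 15 such primes p <= 67 (skipping 3, 5, 7, 29, which divide the discriminant), each new pattern first appears at: mod 2: f = (x^6 + x + 1), pattern 6; mod 13: f = (x + 8)(x + 10)(x + 11)(x^3 + 3x^2 + 4x + 8), pattern 3+1+1+1; mod 19: f = (x^2 + 10x + 3)(x^2 + 17x + 6)(x^2 + 17x + 7), pattern 2+2+2; mod 23: f = (x + 12)(x + 14)(x^2 + 12x + 14)(x^2 + 14x + 4), pattern 2+2+1+1; mod 67: f = (x^3 + 3x^2 + 16x + 7)(x^3 + 3x^2 + 60x + 51), pattern 3+3. No other pattern occurs in this range, so the set of observed cycle types is {6, 3+1+1+1, 2+2+2, 2+2+1+1, 3+3}. The candidates containing elements of all these cycle types are S_3 x S_3 (6T9) of order 36, (S_3 x S_3) : C_2 (6T13) of order 72, S_6 (6T16) of order 720; the others are excluded. The observed types are precisely the cycle types that occur in S_3 x S_3 (6T9) (apart from the identity). Each of the other remaining candidates has further cycle types, and by the Chebotarev density theorem the matching factorization patterns would occur for a proportion of primes equal to their share of the group: (S_3 x S_3) : C_2 (6T13) additionally contains elements of type 4+2, 3+2+1, 2+1+1+1+1 (36 of its 72 elements, about 50% of primes); S_6 (6T16) additionally contains elements of type 5+1, 4+2, 4+1+1, 3+2+1, 2+1+1+1+1 (459 of its 720 elements, about 64% of primes). None of the 15 primes tested shows any such pattern (for each of these groups the chance of that is below 10^-4), which rules them out. Hence G = S_3 x S_3 (6T9), of order 36.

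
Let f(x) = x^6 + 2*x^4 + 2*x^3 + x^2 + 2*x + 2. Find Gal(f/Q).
6T13: (S_3 x S_3) : C_2

The polynomial f is an irreducible sextic over Q, so G = Gal(f/Q) is one of the 16 transitive subgroups 6T1, ..., 6T16 of S_6. The discriminant of f is -187648, which is not a perfect square, so G is not contained in A_6. The transitive groups of degree 6 not contained in A_6 are: C_6 (6T1, order 6), S_3 (6T2, order 6), D_6 (6T3, order 12), C_3 x S_3 (6T5, order 18), A_4 x C_2 (6T6, order 24), S_4 (6T8, order 24), S_3 x S_3 (6T9, order 36), S_4 x C_2 (6T11, order 48), (S_3 x S_3) : C_2 (6T13, order 72), PGL(2,5) (6T14, order 120), S_6 (6T16, order 720). By Dedekind's theorem, for a prime p not dividing disc(f) the degrees of the irreducible factors of f mod p form the cycle type of an element of G. Factoring f modulo the 29 such primes p <= 113 (skipping 2, which divides the discriminant), each new pattern first appears at: mod 3: f = (x^6 + 2x^4 + 2x^3 + x^2 + 2x + 2), pattern 6; mod 5: f = (x + 4)(x^2 + x + 2)(x^3 + x + 4), pattern 3+2+1; mod 7: f = (x^2 + 6x + 6)(x^4 + x^3 + 4x^2 + 5), pattern 4+2; mod 17: f = (x^3 + x + 5)(x^3 + x + 14), pattern 3+3; mod 19: f = (x^2 + 10x + 7)(x^2 + 12x + 5)(x^2 + 16x + 12), pattern 2+2+2; mod 37: f = (x + 21)(x + 34)(x^2 + 3x + 10)(x^2 + 16x + 35), pattern 2+2+1+1; mod 41: f = (x + 2)(x + 17)(x + 22)(x^3 + x + 33), pattern 3+1+1+1; mod 113: f = (x + 11)(x + 21)(x + 23)(x + 79)(x^2 + 92x + 103), pattern 2+1+1+1+1. No other pattern occurs in this range, so the set of observed cycle types is {6, 3+2+1, 4+2, 3+3, 2+2+2, 2+2+1+1, 3+1+1+1, 2+1+1+1+1}. The candidates containing elements of all these cycle types are (S_3 x S_3) : C_2 (6T13) of order 72, S_6 (6T16) of order 720; the others are excluded. The observed types are precisely the cycle types that occur in (S_3 x S_3) : C_2 (6T13) (apart from the identity). Each of the other remaining candidates has further cycle types, and by the Chebotarev density theorem the matching factorization patterns would occur for a proportion of primes equal to their share of the group: S_6 (6T16) additionally contains elements of type 5+1, 4+1+1 (234 of its 720 elements, about 32% of primes). None of the 29 primes tested shows any such pattern (for each of these groups the chance of that is below 10^-4), which rules them out. Hence G = (S_3 x S_3) : C_2 (6T13), of order 72.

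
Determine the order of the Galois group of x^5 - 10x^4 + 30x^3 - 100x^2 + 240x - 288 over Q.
The degree of the splitting field over Q equals the order of the Galois group, so first determine the group. The polynomial f is an irreducible quintic over Q, so G = Gal(f/Q) is a transitive subgroup of S_5: one of C_5 (5T1, order 5), D_5 (5T2, order 10), F_20 (5T3, order 20), A_5 (5T4, order 60) or S_5 (5T5, order 120). The discriminant of f is 23040000000000 = 4800000^2, a perfect square, so G is contained in A_5. The transitive groups of degree 5 contained in A_5 are: C_5 (5T1, order 5), D_5 (5T2, order 10), A_5 (5T4, order 60). By Dedekind's theorem, for a prime p not dividing disc(f) the degrees of the irreducible factors of f mod p form the cycle type of an element of G. Factoring f modulo the 23 such primes p <= 101 (skipping 2, 3, 5, which divide the discriminant), each new pattern first appears at: mod 7: f = (x^5 + 4x^4 + 2x^3 + 5x^2 + 2x + 6), pattern 5; mod 17: f = (x + 13)(x^2 + 12x + 12)(x^2 + 16x + 6), pattern 2+2+1. No other pattern occurs in this range, so the set of observed cycle types is {5, 2+2+1}. The candidates containing elements of all these cycle types are D_5 (5T2) of order 10, A_5 (5T4) of order 60; the others are excluded. The observed types are precisely the cycle types that occur in D_5 (5T2) (apart from the identity). Each of the other remaining candidates has further cycle types, and by the Chebotarev density theorem the matching factorization patterns would occur for a proportion of primes equal to their share of the group: A_5 (5T4) additionally contains elements of type 3+1+1 (20 of its 60 elements, about 33% of primes). None of the 23 primes tested shows any such pattern (for each of these groups the chance of that is below 10^-4), which rules them out. Hence G = D_5 (5T2), of order 10. The Galois group D_5 (5T2) has order 10, so the splitting field has degree 10 over Q.

10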